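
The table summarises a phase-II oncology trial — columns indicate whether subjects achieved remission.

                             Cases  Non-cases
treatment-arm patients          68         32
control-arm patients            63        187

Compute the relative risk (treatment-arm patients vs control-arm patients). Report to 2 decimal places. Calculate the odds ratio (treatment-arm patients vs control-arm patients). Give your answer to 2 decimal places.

RR = 2.70; OR = 6.31

risk, treatment-arm patients = 68/100 = 0.6800
risk, control-arm patients = 63/250 = 0.2520
RR = 0.6800 / 0.2520 = 2.70
OR = (68 × 187) / (32 × 63) = 12716/2016 ≈ 6.31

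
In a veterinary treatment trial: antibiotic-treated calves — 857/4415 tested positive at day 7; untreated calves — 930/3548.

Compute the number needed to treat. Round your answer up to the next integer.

risk, antibiotic-treated calves = 857/4415 = 0.194111
risk, untreated calves = 930/3548 = 0.262120
absolute risk difference = 0.068009
1 / 0.068009 = 14.704 → round up → 15

NNT: 15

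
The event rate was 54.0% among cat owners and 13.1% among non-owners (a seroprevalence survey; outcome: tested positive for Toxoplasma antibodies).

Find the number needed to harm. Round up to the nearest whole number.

3

absolute risk difference = 0.409000
1 / 0.409000 = 2.445 → round up → 3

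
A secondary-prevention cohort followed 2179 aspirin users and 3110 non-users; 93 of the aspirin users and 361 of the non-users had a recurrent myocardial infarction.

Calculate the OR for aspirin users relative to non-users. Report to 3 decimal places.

OR = (93 × 2749) / (2086 × 361) = 255657/753046 ≈ 0.339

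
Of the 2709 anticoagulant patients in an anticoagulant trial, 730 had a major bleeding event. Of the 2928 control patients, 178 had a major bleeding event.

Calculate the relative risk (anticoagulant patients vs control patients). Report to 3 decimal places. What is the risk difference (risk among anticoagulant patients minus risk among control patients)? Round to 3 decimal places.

RR = 4.433; RD = 0.209

risk, anticoagulant patients = 730/2709 = 0.2695
risk, control patients = 178/2928 = 0.0608
RR = 0.2695 / 0.0608 = 4.433
risk difference = 0.2695 − 0.0608 = 0.209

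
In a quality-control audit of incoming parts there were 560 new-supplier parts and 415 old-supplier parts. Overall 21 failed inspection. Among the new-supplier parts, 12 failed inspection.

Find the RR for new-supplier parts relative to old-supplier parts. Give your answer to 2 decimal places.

0.99

new-supplier parts without the outcome: 560 − 12 = 548
old-supplier parts with the outcome: 21 − 12 = 9
old-supplier parts without the outcome: 415 − 9 = 406
risk, new-supplier parts = 12/560 = 0.02143
risk, old-supplier parts = 9/415 = 0.02169
RR = 0.02143 / 0.02169 = 0.99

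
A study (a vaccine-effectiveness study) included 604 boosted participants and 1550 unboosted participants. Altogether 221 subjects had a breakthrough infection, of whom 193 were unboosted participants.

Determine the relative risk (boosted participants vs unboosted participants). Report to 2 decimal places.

boosted participants with the outcome: 221 − 193 = 28
boosted participants without the outcome: 604 − 28 = 576
unboosted participants without the outcome: 1550 − 193 = 1357
risk, boosted participants = 28/604 = 0.04636
risk, unboosted participants = 193/1550 = 0.12452
RR = 0.04636 / 0.12452 = 0.37

RR: 0.37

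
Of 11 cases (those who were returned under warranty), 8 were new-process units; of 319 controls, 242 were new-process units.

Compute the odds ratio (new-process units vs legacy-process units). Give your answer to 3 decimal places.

OR = (8 × 77) / (242 × 3) = 616/726 ≈ 0.848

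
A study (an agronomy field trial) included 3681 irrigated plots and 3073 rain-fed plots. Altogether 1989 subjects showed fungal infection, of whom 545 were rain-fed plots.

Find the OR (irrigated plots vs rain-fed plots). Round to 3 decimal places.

OR: 2.994

irrigated plots with the outcome: 1989 − 545 = 1444
irrigated plots without the outcome: 3681 − 1444 = 2237
rain-fed plots without the outcome: 3073 − 545 = 2528
OR = (1444 × 2528) / (2237 × 545) = 3650432/1219165 ≈ 2.994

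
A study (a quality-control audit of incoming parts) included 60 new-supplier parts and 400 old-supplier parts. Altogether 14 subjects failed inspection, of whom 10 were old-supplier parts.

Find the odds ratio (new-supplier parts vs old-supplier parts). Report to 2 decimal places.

OR: 2.79

new-supplier parts with the outcome: 14 − 10 = 4
new-supplier parts without the outcome: 60 − 4 = 56
old-supplier parts without the outcome: 400 − 10 = 390
odds, new-supplier parts = 4/56 = 0.07143
odds, old-supplier parts = 10/390 = 0.02564
OR = 0.07143 / 0.02564 = 2.79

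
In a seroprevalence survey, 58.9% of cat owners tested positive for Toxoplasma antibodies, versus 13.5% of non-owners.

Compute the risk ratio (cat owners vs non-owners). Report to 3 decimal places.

RR = 0.5890 / 0.1350 = 4.363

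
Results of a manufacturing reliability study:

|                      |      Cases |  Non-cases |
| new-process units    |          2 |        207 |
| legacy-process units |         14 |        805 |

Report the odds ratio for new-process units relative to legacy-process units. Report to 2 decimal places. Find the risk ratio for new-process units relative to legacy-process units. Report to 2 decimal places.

OR = 0.56; RR = 0.56

odds, new-process units = 2/207 = 0.00966
odds, legacy-process units = 14/805 = 0.01739
OR = 0.00966 / 0.01739 = 0.56
risk, new-process units = 2/209 = 0.00957
risk, legacy-process units = 14/819 = 0.01709
RR = 0.00957 / 0.01709 = 0.56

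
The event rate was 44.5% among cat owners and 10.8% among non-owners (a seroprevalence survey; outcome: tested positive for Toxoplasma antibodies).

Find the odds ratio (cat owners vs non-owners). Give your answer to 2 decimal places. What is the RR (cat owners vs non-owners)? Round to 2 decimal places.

odds, cat owners = 0.4450/0.5550 = 0.8018
odds, non-owners = 0.1080/0.8920 = 0.1211
OR = 0.8018 / 0.1211 = 6.62
RR = 0.4450 / 0.1080 = 4.12

OR = 6.62; RR = 4.12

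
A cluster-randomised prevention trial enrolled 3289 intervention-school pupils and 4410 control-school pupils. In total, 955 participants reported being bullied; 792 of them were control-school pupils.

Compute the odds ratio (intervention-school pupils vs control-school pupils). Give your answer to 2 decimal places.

OR ≈ 0.24

intervention-school pupils with the outcome: 955 − 792 = 163
intervention-school pupils without the outcome: 3289 − 163 = 3126
control-school pupils without the outcome: 4410 − 792 = 3618
OR = (163 × 3618) / (3126 × 792) = 589734/2475792 ≈ 0.24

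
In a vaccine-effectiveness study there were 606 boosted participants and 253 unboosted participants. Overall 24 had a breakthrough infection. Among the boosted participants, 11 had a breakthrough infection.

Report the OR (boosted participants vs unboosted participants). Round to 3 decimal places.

OR = 0.341

boosted participants without the outcome: 606 − 11 = 595
unboosted participants with the outcome: 24 − 11 = 13
unboosted participants without the outcome: 253 − 13 = 240
OR = (11 × 240) / (595 × 13) = 2640/7735 ≈ 0.341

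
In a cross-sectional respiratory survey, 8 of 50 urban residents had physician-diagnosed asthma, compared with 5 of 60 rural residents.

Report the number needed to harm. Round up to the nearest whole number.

NNH: 14

risk, urban residents = 8/50 = 0.160000
risk, rural residents = 5/60 = 0.083333
absolute risk difference = 0.076667
1 / 0.076667 = 13.043 → round up → 14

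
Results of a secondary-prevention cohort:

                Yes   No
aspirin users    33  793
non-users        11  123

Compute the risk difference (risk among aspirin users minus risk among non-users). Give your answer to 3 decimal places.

risk, aspirin users = 33/826 = 0.03995
risk, non-users = 11/134 = 0.08209
risk difference = 0.03995 − 0.08209 = -0.042

RD ≈ -0.042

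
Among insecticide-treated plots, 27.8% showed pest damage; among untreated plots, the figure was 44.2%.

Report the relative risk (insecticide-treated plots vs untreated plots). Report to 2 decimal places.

RR = 0.2780 / 0.4420 = 0.63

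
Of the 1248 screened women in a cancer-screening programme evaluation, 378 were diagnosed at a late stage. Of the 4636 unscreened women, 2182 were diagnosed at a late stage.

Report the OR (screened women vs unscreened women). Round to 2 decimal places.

0.49

odds, screened women = 378/870 = 0.4345
odds, unscreened women = 2182/2454 = 0.8892
OR = 0.4345 / 0.8892 = 0.49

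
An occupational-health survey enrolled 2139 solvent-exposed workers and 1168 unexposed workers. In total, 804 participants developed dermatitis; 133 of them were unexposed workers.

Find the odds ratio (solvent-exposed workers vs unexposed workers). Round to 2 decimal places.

solvent-exposed workers with the outcome: 804 − 133 = 671
solvent-exposed workers without the outcome: 2139 − 671 = 1468
unexposed workers without the outcome: 1168 − 133 = 1035
OR = (671 × 1035) / (1468 × 133) = 694485/195244 ≈ 3.56

OR = 3.56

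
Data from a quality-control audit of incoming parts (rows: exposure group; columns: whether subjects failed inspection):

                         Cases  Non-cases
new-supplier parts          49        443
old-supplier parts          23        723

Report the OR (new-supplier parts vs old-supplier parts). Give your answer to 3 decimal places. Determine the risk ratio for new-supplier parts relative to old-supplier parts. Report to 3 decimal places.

OR = 3.477; RR = 3.230

OR = (49 × 723) / (443 × 23) = 35427/10189 ≈ 3.477
risk, new-supplier parts = 49/492 = 0.09959
risk, old-supplier parts = 23/746 = 0.03083
RR = 0.09959 / 0.03083 = 3.230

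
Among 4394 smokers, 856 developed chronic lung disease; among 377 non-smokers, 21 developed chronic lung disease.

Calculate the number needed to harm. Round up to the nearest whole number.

risk, smokers = 856/4394 = 0.194811
risk, non-smokers = 21/377 = 0.055703
absolute risk difference = 0.139108
1 / 0.139108 = 7.189 → round up → 8

NNH = 8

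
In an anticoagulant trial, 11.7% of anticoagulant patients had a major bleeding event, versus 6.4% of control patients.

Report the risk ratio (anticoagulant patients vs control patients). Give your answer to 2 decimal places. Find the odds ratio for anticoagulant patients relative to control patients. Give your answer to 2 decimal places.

RR = 0.1170 / 0.0640 = 1.83
odds, anticoagulant patients = 0.1170/0.8830 = 0.1325
odds, control patients = 0.0640/0.9360 = 0.0684
OR = 0.1325 / 0.0684 = 1.94

RR = 1.83; OR = 1.94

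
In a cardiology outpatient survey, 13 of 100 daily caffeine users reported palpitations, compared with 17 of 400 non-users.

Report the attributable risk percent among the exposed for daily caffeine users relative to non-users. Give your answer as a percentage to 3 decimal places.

risk, daily caffeine users = 13/100 = 0.13000
risk, non-users = 17/400 = 0.04250
AR% = (0.13000 − 0.04250) / 0.13000 = 0.6731 → 67.308%

67.308%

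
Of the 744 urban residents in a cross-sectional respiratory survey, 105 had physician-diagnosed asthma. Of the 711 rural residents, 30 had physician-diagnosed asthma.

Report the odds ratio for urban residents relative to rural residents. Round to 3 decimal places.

3.730

odds, urban residents = 105/639 = 0.16432
odds, rural residents = 30/681 = 0.04405
OR = 0.16432 / 0.04405 = 3.730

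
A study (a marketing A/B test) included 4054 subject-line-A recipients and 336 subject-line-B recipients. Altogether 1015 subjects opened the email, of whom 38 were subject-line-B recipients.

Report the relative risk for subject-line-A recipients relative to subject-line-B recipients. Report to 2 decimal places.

RR = 2.13

subject-line-A recipients with the outcome: 1015 − 38 = 977
subject-line-A recipients without the outcome: 4054 − 977 = 3077
subject-line-B recipients without the outcome: 336 − 38 = 298
risk, subject-line-A recipients = 977/4054 = 0.2410
risk, subject-line-B recipients = 38/336 = 0.1131
RR = 0.2410 / 0.1131 = 2.13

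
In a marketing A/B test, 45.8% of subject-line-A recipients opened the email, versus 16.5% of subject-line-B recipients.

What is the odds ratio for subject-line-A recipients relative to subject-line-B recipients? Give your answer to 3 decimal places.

OR = 4.276

odds, subject-line-A recipients = 0.4580/0.5420 = 0.8450
odds, subject-line-B recipients = 0.1650/0.8350 = 0.1976
OR = 0.8450 / 0.1976 = 4.276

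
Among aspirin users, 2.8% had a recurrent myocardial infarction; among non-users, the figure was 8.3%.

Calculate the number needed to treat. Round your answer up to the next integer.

absolute risk difference = 0.055000
1 / 0.055000 = 18.182 → round up → 19

NNT = 19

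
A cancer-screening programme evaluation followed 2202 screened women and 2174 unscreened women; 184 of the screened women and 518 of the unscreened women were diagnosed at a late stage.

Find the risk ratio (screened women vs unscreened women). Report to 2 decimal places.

RR = 0.35

risk, screened women = 184/2202 = 0.0836
risk, unscreened women = 518/2174 = 0.2383
RR = 0.0836 / 0.2383 = 0.35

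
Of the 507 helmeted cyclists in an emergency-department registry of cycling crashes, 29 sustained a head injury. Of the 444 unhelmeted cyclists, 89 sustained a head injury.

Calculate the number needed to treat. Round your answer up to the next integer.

NNT ≈ 7

risk, helmeted cyclists = 29/507 = 0.057199
risk, unhelmeted cyclists = 89/444 = 0.200450
absolute risk difference = 0.143251
1 / 0.143251 = 6.981 → round up → 7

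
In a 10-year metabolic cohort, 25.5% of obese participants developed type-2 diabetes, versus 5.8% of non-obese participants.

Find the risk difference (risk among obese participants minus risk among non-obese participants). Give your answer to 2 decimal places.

risk difference = 0.2550 − 0.0580 = 0.20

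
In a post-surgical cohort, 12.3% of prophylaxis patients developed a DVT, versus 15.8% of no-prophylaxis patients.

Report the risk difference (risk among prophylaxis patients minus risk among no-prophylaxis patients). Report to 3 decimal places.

risk difference = 0.1230 − 0.1580 = -0.035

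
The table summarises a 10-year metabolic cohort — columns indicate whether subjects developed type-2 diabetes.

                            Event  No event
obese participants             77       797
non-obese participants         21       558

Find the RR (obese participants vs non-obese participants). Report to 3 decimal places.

risk, obese participants = 77/874 = 0.08810
risk, non-obese participants = 21/579 = 0.03627
RR = 0.08810 / 0.03627 = 2.429

RR = 2.429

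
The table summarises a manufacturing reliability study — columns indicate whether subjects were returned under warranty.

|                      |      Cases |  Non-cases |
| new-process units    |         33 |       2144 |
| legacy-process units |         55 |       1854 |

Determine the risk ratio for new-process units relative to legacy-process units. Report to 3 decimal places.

risk, new-process units = 33/2177 = 0.01516
risk, legacy-process units = 55/1909 = 0.02881
RR = 0.01516 / 0.02881 = 0.526

RR ≈ 0.526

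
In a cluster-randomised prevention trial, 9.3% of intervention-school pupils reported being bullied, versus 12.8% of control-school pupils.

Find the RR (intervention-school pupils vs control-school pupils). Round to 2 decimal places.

RR = 0.0930 / 0.1280 = 0.73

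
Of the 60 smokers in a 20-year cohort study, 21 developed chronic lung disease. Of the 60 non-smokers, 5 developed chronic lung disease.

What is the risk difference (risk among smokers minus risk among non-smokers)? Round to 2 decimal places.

risk, smokers = 21/60 = 0.3500
risk, non-smokers = 5/60 = 0.0833
risk difference = 0.3500 − 0.0833 = 0.27

0.27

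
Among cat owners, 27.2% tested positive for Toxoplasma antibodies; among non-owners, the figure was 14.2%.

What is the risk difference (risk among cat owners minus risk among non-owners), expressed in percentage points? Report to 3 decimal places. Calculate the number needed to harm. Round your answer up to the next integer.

risk difference = 0.2720 − 0.1420 = 0.1300 → 13.000 percentage points
absolute risk difference = 0.130000
1 / 0.130000 = 7.692 → round up → 8

RD = 13.000; NNH = 8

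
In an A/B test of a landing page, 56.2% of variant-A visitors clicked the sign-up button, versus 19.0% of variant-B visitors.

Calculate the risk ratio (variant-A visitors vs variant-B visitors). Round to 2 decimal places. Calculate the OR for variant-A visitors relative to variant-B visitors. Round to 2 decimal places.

RR = 2.96; OR = 5.47

RR = 0.5620 / 0.1900 = 2.96
odds, variant-A visitors = 0.5620/0.4380 = 1.2831
odds, variant-B visitors = 0.1900/0.8100 = 0.2346
OR = 1.2831 / 0.2346 = 5.47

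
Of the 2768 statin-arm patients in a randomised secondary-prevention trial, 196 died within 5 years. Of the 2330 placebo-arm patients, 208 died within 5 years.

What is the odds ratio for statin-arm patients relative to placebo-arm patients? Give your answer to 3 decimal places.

OR = (196 × 2122) / (2572 × 208) = 415912/534976 ≈ 0.777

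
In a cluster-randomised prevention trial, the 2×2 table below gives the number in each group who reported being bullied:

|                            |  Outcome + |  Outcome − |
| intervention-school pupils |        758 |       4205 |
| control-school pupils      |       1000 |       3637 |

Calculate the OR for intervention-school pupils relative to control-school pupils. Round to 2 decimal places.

OR = (758 × 3637) / (4205 × 1000) = 2756846/4205000 ≈ 0.66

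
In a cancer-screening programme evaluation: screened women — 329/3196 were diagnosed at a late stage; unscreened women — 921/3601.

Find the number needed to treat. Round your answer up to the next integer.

risk, screened women = 329/3196 = 0.102941
risk, unscreened women = 921/3601 = 0.255762
absolute risk difference = 0.152821
1 / 0.152821 = 6.544 → round up → 7

NNT = 7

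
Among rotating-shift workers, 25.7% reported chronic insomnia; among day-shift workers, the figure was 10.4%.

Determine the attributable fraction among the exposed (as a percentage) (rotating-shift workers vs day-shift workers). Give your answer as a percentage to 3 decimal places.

AR% = (0.2570 − 0.1040) / 0.2570 = 0.5953 → 59.533%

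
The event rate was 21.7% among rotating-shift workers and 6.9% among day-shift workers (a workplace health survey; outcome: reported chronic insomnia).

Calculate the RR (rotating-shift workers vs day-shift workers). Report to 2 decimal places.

RR = 0.2170 / 0.0690 = 3.14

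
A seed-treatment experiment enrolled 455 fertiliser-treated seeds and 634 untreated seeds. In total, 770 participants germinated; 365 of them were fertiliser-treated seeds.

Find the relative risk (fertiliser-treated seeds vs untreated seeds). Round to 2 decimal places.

fertiliser-treated seeds without the outcome: 455 − 365 = 90
untreated seeds with the outcome: 770 − 365 = 405
untreated seeds without the outcome: 634 − 405 = 229
risk, fertiliser-treated seeds = 365/455 = 0.8022
risk, untreated seeds = 405/634 = 0.6388
RR = 0.8022 / 0.6388 = 1.26

1.26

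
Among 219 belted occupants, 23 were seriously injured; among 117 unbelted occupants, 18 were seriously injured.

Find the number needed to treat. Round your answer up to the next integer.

NNT: 21

risk, belted occupants = 23/219 = 0.105023
risk, unbelted occupants = 18/117 = 0.153846
absolute risk difference = 0.048823
1 / 0.048823 = 20.482 → round up → 21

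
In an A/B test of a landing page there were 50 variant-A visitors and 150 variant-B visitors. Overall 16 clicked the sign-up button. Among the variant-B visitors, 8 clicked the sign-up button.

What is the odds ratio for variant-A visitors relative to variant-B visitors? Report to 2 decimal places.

variant-A visitors with the outcome: 16 − 8 = 8
variant-A visitors without the outcome: 50 − 8 = 42
variant-B visitors without the outcome: 150 − 8 = 142
odds, variant-A visitors = 8/42 = 0.1905
odds, variant-B visitors = 8/142 = 0.0563
OR = 0.1905 / 0.0563 = 3.38

OR ≈ 3.38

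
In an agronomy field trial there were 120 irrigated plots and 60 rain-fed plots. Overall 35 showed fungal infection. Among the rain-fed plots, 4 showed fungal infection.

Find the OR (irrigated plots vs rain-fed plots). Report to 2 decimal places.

4.88

irrigated plots with the outcome: 35 − 4 = 31
irrigated plots without the outcome: 120 − 31 = 89
rain-fed plots without the outcome: 60 − 4 = 56
odds, irrigated plots = 31/89 = 0.3483
odds, rain-fed plots = 4/56 = 0.0714
OR = 0.3483 / 0.0714 = 4.88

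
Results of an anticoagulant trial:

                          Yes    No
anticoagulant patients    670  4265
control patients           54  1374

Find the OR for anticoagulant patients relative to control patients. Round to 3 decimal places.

OR = (670 × 1374) / (4265 × 54) = 920580/230310 ≈ 3.997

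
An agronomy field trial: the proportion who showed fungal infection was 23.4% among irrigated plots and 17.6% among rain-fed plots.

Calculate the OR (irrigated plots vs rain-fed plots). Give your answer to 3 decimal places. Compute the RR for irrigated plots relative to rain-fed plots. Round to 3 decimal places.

odds, irrigated plots = 0.2340/0.7660 = 0.3055
odds, rain-fed plots = 0.1760/0.8240 = 0.2136
OR = 0.3055 / 0.2136 = 1.430
RR = 0.2340 / 0.1760 = 1.330

OR = 1.430; RR = 1.330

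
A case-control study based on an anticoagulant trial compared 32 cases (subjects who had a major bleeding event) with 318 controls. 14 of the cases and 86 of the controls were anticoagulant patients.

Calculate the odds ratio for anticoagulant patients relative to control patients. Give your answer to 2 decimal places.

OR = (14 × 232) / (86 × 18) = 3248/1548 ≈ 2.10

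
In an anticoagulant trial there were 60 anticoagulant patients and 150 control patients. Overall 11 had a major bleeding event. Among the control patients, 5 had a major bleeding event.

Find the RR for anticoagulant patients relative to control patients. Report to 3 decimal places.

RR: 3.000

anticoagulant patients with the outcome: 11 − 5 = 6
anticoagulant patients without the outcome: 60 − 6 = 54
control patients without the outcome: 150 − 5 = 145
risk, anticoagulant patients = 6/60 = 0.10000
risk, control patients = 5/150 = 0.03333
RR = 0.10000 / 0.03333 = 3.000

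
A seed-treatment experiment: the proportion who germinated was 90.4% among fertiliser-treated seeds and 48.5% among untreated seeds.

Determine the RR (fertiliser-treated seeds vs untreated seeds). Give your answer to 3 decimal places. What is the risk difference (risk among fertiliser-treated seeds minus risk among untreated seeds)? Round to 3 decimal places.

RR = 1.864; RD = 0.419

RR = 0.9040 / 0.4850 = 1.864
risk difference = 0.9040 − 0.4850 = 0.419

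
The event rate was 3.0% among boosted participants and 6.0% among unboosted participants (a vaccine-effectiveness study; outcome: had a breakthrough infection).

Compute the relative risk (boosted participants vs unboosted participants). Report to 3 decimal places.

RR = 0.03000 / 0.06000 = 0.500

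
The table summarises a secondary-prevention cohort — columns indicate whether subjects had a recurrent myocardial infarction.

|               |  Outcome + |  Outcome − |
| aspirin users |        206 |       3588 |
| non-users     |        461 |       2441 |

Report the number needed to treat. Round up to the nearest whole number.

risk, aspirin users = 206/3794 = 0.054296
risk, non-users = 461/2902 = 0.158856
absolute risk difference = 0.104560
1 / 0.104560 = 9.564 → round up → 10

10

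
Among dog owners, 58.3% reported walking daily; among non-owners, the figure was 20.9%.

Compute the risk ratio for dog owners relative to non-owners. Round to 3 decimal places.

RR = 0.5830 / 0.2090 = 2.789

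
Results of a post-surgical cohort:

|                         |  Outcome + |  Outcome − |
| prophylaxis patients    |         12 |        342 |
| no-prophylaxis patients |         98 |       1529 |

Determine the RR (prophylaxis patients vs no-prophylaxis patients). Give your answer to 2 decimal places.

risk, prophylaxis patients = 12/354 = 0.03390
risk, no-prophylaxis patients = 98/1627 = 0.06023
RR = 0.03390 / 0.06023 = 0.56

RR = 0.56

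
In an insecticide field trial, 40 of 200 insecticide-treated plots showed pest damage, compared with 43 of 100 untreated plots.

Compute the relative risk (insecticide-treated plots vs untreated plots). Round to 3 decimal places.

0.465

risk, insecticide-treated plots = 40/200 = 0.2000
risk, untreated plots = 43/100 = 0.4300
RR = 0.2000 / 0.4300 = 0.465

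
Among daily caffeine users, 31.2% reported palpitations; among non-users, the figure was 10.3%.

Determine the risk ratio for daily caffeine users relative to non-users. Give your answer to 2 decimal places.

RR = 0.3120 / 0.1030 = 3.03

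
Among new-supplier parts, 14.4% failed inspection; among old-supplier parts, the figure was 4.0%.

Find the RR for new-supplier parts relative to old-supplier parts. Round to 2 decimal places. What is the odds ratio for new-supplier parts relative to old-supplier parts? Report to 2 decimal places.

RR = 0.14400 / 0.04000 = 3.60
odds, new-supplier parts = 0.14400/0.85600 = 0.16822
odds, old-supplier parts = 0.04000/0.96000 = 0.04167
OR = 0.16822 / 0.04167 = 4.04

RR = 3.60; OR = 4.04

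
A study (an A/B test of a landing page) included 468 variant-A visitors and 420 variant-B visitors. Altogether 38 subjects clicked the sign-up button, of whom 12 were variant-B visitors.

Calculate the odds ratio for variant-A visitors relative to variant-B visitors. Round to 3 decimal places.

OR = 2.000

variant-A visitors with the outcome: 38 − 12 = 26
variant-A visitors without the outcome: 468 − 26 = 442
variant-B visitors without the outcome: 420 − 12 = 408
odds, variant-A visitors = 26/442 = 0.05882
odds, variant-B visitors = 12/408 = 0.02941
OR = 0.05882 / 0.02941 = 2.000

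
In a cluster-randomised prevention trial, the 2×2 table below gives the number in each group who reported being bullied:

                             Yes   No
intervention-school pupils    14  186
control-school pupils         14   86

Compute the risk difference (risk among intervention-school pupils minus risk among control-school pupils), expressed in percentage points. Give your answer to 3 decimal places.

-7.000

risk, intervention-school pupils = 14/200 = 0.0700
risk, control-school pupils = 14/100 = 0.1400
risk difference = 0.0700 − 0.1400 = -0.0700 → -7.000 percentage points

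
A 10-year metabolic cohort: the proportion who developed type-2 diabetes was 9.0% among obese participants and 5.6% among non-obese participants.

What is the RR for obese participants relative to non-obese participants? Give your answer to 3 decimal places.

RR = 0.0900 / 0.0560 = 1.607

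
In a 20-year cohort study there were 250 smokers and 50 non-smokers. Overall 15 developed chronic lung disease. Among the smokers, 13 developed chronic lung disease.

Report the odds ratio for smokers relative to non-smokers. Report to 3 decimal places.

smokers without the outcome: 250 − 13 = 237
non-smokers with the outcome: 15 − 13 = 2
non-smokers without the outcome: 50 − 2 = 48
odds, smokers = 13/237 = 0.05485
odds, non-smokers = 2/48 = 0.04167
OR = 0.05485 / 0.04167 = 1.316

1.316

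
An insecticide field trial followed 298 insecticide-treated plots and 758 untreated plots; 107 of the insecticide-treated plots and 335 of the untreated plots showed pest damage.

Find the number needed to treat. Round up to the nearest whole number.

13

risk, insecticide-treated plots = 107/298 = 0.359060
risk, untreated plots = 335/758 = 0.441953
absolute risk difference = 0.082892
1 / 0.082892 = 12.064 → round up → 13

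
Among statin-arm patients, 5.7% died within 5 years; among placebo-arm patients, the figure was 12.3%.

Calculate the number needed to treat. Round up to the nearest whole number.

absolute risk difference = 0.066000
1 / 0.066000 = 15.152 → round up → 16

16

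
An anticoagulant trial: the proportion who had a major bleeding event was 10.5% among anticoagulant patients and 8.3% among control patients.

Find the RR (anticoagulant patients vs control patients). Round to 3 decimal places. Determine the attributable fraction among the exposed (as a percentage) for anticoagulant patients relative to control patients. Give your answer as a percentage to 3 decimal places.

RR = 1.265; AR% = 20.952%

RR = 0.1050 / 0.0830 = 1.265
AR% = (0.1050 − 0.0830) / 0.1050 = 0.2095 → 20.952%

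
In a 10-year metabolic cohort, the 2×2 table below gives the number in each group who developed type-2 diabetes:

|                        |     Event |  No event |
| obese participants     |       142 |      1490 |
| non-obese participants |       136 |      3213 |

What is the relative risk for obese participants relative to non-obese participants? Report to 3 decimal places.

risk, obese participants = 142/1632 = 0.08701
risk, non-obese participants = 136/3349 = 0.04061
RR = 0.08701 / 0.04061 = 2.143

2.143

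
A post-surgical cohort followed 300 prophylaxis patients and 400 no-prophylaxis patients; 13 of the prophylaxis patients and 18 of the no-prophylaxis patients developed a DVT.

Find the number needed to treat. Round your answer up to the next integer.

NNT = 600

risk, prophylaxis patients = 13/300 = 0.043333
risk, no-prophylaxis patients = 18/400 = 0.045000
absolute risk difference = 0.001667
1 / 0.001667 = 599.880 → round up → 600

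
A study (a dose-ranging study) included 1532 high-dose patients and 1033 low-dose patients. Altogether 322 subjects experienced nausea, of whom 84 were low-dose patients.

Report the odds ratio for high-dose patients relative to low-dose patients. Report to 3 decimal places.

high-dose patients with the outcome: 322 − 84 = 238
high-dose patients without the outcome: 1532 − 238 = 1294
low-dose patients without the outcome: 1033 − 84 = 949
OR = (238 × 949) / (1294 × 84) = 225862/108696 ≈ 2.078

OR ≈ 2.078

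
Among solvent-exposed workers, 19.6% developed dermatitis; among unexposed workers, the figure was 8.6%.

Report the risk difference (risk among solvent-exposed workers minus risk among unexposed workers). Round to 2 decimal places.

risk difference = 0.1960 − 0.0860 = 0.11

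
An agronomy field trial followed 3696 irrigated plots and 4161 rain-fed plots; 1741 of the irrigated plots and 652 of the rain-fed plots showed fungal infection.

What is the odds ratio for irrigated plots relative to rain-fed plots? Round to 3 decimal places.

OR ≈ 4.793

odds, irrigated plots = 1741/1955 = 0.8905
odds, rain-fed plots = 652/3509 = 0.1858
OR = 0.8905 / 0.1858 = 4.793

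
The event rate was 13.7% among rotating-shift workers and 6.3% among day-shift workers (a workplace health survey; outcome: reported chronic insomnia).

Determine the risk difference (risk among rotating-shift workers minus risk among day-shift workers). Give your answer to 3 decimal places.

risk difference = 0.1370 − 0.0630 = 0.074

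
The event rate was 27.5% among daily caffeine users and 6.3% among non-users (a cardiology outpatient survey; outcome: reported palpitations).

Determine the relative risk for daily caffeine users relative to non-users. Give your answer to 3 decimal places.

RR = 0.2750 / 0.0630 = 4.365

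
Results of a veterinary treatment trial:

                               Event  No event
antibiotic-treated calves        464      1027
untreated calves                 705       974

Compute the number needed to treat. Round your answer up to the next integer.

risk, antibiotic-treated calves = 464/1491 = 0.311201
risk, untreated calves = 705/1679 = 0.419893
absolute risk difference = 0.108692
1 / 0.108692 = 9.200 → round up → 10

NNT: 10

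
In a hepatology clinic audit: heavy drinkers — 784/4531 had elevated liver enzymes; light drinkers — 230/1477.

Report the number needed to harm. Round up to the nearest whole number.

risk, heavy drinkers = 784/4531 = 0.173030
risk, light drinkers = 230/1477 = 0.155721
absolute risk difference = 0.017309
1 / 0.017309 = 57.773 → round up → 58

NNH: 58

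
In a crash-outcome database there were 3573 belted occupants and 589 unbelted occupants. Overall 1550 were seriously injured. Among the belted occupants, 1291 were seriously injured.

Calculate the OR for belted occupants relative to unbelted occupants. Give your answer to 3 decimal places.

0.721

belted occupants without the outcome: 3573 − 1291 = 2282
unbelted occupants with the outcome: 1550 − 1291 = 259
unbelted occupants without the outcome: 589 − 259 = 330
odds, belted occupants = 1291/2282 = 0.5657
odds, unbelted occupants = 259/330 = 0.7848
OR = 0.5657 / 0.7848 = 0.721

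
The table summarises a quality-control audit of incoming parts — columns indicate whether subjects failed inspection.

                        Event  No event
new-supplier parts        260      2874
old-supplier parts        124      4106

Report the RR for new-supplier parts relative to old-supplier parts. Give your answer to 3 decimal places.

2.830

risk, new-supplier parts = 260/3134 = 0.08296
risk, old-supplier parts = 124/4230 = 0.02931
RR = 0.08296 / 0.02931 = 2.830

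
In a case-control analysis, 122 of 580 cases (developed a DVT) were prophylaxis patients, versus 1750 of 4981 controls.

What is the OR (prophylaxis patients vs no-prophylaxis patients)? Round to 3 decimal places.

OR = (122 × 3231) / (1750 × 458) = 394182/801500 ≈ 0.492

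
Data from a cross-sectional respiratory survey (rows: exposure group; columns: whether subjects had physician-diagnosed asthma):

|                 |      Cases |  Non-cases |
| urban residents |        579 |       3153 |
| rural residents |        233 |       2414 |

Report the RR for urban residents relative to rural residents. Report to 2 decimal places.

1.76

risk, urban residents = 579/3732 = 0.1551
risk, rural residents = 233/2647 = 0.0880
RR = 0.1551 / 0.0880 = 1.76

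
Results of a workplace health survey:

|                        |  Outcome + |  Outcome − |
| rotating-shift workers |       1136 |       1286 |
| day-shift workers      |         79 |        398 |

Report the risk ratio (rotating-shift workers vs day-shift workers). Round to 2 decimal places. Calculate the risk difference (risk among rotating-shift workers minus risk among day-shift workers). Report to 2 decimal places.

risk, rotating-shift workers = 1136/2422 = 0.4690
risk, day-shift workers = 79/477 = 0.1656
RR = 0.4690 / 0.1656 = 2.83
risk difference = 0.4690 − 0.1656 = 0.30

RR = 2.83; RD = 0.30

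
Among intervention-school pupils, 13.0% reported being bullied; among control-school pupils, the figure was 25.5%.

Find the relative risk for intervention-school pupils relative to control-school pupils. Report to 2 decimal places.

RR = 0.1300 / 0.2550 = 0.51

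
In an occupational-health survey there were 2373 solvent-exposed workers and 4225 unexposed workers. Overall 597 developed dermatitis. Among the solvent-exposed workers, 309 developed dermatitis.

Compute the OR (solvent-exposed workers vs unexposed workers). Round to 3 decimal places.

2.047

solvent-exposed workers without the outcome: 2373 − 309 = 2064
unexposed workers with the outcome: 597 − 309 = 288
unexposed workers without the outcome: 4225 − 288 = 3937
OR = (309 × 3937) / (2064 × 288) = 1216533/594432 ≈ 2.047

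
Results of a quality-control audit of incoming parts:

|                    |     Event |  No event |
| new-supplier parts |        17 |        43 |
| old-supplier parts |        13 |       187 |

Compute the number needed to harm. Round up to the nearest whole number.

risk, new-supplier parts = 17/60 = 0.283333
risk, old-supplier parts = 13/200 = 0.065000
absolute risk difference = 0.218333
1 / 0.218333 = 4.580 → round up → 5

NNH = 5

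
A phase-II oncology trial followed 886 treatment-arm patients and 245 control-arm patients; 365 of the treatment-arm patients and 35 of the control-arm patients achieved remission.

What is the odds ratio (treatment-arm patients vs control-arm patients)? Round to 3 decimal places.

odds, treatment-arm patients = 365/521 = 0.7006
odds, control-arm patients = 35/210 = 0.1667
OR = 0.7006 / 0.1667 = 4.203

4.203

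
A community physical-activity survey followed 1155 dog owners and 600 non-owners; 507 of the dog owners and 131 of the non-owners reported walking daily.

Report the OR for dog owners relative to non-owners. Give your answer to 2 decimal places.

odds, dog owners = 507/648 = 0.7824
odds, non-owners = 131/469 = 0.2793
OR = 0.7824 / 0.2793 = 2.80

2.80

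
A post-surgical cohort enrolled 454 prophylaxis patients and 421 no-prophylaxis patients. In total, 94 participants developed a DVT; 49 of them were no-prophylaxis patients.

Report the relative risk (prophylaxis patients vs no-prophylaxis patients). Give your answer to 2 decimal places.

prophylaxis patients with the outcome: 94 − 49 = 45
prophylaxis patients without the outcome: 454 − 45 = 409
no-prophylaxis patients without the outcome: 421 − 49 = 372
risk, prophylaxis patients = 45/454 = 0.0991
risk, no-prophylaxis patients = 49/421 = 0.1164
RR = 0.0991 / 0.1164 = 0.85

RR = 0.85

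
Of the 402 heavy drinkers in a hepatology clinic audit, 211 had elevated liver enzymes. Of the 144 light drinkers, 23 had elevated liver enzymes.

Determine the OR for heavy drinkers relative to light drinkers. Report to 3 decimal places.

OR = (211 × 121) / (191 × 23) = 25531/4393 ≈ 5.812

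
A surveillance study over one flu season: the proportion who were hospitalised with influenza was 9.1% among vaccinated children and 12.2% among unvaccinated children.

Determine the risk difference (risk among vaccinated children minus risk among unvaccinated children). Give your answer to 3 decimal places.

risk difference = 0.0910 − 0.1220 = -0.031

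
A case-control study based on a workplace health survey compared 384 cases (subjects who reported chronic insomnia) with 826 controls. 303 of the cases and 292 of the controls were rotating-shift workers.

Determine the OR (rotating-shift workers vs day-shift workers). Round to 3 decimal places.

OR = (303 × 534) / (292 × 81) = 161802/23652 ≈ 6.841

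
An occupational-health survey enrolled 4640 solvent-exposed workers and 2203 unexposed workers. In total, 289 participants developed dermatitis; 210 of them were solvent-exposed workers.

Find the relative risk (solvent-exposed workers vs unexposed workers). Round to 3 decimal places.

RR: 1.262

solvent-exposed workers without the outcome: 4640 − 210 = 4430
unexposed workers with the outcome: 289 − 210 = 79
unexposed workers without the outcome: 2203 − 79 = 2124
risk, solvent-exposed workers = 210/4640 = 0.04526
risk, unexposed workers = 79/2203 = 0.03586
RR = 0.04526 / 0.03586 = 1.262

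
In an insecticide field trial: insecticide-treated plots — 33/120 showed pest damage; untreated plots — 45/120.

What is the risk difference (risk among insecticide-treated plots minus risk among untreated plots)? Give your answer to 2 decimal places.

-0.10

risk, insecticide-treated plots = 33/120 = 0.2750
risk, untreated plots = 45/120 = 0.3750
risk difference = 0.2750 − 0.3750 = -0.10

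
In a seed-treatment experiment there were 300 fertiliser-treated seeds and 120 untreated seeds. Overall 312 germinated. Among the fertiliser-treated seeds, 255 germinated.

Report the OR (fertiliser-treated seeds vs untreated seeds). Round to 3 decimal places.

fertiliser-treated seeds without the outcome: 300 − 255 = 45
untreated seeds with the outcome: 312 − 255 = 57
untreated seeds without the outcome: 120 − 57 = 63
odds, fertiliser-treated seeds = 255/45 = 5.6667
odds, untreated seeds = 57/63 = 0.9048
OR = 5.6667 / 0.9048 = 6.263

OR = 6.263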